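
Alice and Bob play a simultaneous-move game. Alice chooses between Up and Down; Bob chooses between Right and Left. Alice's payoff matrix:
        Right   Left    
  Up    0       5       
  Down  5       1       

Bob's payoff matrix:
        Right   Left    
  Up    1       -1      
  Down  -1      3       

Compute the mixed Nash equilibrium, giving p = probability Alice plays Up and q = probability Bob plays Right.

Alice's mix must leave Bob indifferent between Right and Left.
  Bob's expected payoff from Right: p·1 + (1−p)·(-1) = 2p - 1
  Bob's expected payoff from Left: p·(-1) + (1−p)·3 = -4p + 3
  2p - 1 = -4p + 3  ⇒  6p = 4  ⇒  p = 2/3.
In a mixed equilibrium Alice is indifferent between Up and Down; this condition fixes q.
  Alice's payoff from Up: q·0 + (1−q)·5 = -5q + 5
  Alice's payoff from Down: q·5 + (1−q)·1 = 4q + 1
  -5q + 5 = 4q + 1  ⇒  -9q = -4  ⇒  q = 4/9.

p = 2/3, q = 4/9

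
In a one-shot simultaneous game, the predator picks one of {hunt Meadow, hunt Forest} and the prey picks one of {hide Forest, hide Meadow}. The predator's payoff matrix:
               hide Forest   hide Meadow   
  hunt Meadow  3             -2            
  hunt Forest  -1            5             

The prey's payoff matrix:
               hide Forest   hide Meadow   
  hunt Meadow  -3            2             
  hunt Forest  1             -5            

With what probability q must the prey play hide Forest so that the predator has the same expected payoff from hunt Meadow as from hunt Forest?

q = 7/11

The predator's indifference between hunt Meadow and hunt Forest determines the prey's mixing probability q:
  the predator's payoff to hunt Meadow: q·3 + (1−q)·(-2) = 5q - 2
  the predator's payoff to hunt Forest: q·(-1) + (1−q)·5 = -6q + 5
  5q - 2 = -6q + 5  ⇒  11q = 7  ⇒  q = 7/11.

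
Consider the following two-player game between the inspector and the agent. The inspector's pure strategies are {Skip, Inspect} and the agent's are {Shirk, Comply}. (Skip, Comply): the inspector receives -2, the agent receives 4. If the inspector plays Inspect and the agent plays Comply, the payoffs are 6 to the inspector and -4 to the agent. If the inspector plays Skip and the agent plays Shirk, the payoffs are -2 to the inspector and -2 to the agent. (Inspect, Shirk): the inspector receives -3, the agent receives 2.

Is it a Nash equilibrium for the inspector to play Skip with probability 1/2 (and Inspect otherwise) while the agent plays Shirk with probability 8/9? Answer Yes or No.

Check the agent's indifference given the inspector's mix p = 1/2:
  payoff from Shirk = 0; payoff from Comply = 0 — equal.
Check the inspector's indifference given the agent's mix q = 8/9:
  payoff from Skip = -2; payoff from Inspect = -2 — equal.
Both players are indifferent, so neither can profitably deviate.

Yes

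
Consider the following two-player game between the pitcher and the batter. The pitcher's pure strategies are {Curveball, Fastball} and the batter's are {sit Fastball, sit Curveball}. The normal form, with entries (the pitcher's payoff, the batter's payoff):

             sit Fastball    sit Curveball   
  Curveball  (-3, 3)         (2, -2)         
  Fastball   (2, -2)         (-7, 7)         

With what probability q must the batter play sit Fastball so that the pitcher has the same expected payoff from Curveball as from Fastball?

q = 9/14

In a mixed equilibrium the pitcher is indifferent between Curveball and Fastball; this condition fixes q.
  the pitcher's payoff from Curveball: q·(-3) + (1−q)·2 = -5q + 2
  the pitcher's payoff from Fastball: q·2 + (1−q)·(-7) = 9q - 7
  -5q + 2 = 9q - 7  ⇒  -14q = -9  ⇒  q = 9/14.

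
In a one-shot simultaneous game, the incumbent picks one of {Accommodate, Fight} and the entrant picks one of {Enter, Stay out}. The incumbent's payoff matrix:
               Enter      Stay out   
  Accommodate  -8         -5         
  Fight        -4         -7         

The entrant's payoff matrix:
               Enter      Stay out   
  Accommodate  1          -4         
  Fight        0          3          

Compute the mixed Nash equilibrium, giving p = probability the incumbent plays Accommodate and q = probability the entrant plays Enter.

p = 3/8, q = 1/3

In a mixed equilibrium the entrant is indifferent between Enter and Stay out; this condition fixes p.
  the entrant's payoff from Enter: p·1 + (1−p)·0 = p
  the entrant's payoff from Stay out: p·(-4) + (1−p)·3 = -7p + 3
  p = -7p + 3  ⇒  8p = 3  ⇒  p = 3/8.
The incumbent's indifference between Accommodate and Fight determines the entrant's mixing probability q:
  the incumbent's payoff from Accommodate: q·(-8) + (1−q)·(-5) = -3q - 5
  the incumbent's payoff from Fight: q·(-4) + (1−q)·(-7) = 3q - 7
  -3q - 5 = 3q - 7  ⇒  -6q = -2  ⇒  q = 1/3.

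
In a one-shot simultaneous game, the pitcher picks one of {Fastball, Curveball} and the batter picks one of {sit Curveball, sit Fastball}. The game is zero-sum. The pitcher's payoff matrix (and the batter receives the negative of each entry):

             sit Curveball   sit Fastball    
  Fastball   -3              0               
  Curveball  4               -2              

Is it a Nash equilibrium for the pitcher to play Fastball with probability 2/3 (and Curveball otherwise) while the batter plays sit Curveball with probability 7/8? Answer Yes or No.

No

Given the batter's mix q = 7/8, the pitcher's payoff from Fastball is -21/8 but from Curveball is 13/4. The pitcher strictly prefers Curveball, so the pitcher would not mix.
So the proposed profile is not a Nash equilibrium.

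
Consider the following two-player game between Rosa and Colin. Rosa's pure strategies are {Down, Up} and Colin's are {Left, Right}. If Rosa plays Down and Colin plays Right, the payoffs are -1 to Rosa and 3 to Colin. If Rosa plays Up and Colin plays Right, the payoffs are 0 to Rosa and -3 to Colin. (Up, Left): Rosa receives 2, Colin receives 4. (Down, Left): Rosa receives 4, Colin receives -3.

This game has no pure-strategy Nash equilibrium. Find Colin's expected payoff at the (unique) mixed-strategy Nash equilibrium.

Colin's indifference between Left and Right determines Rosa's mixing probability p:
  Colin's expected payoff from Left: p·(-3) + (1−p)·4 = -7p + 4
  Colin's expected payoff from Right: p·3 + (1−p)·(-3) = 6p - 3
  -7p + 4 = 6p - 3  ⇒  -13p = -7  ⇒  p = 7/13.
At equilibrium Colin is indifferent across columns, so Colin's payoff equals the payoff from Left: (7/13)·(-3) + (6/13)·4 = 3/13.

3/13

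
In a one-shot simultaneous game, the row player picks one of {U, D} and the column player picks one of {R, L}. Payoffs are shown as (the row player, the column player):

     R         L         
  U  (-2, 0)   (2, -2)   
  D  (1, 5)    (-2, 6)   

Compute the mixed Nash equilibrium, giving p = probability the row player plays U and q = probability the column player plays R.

p = 1/3, q = 4/7

Set the column player's expected payoff from R equal to that from L:
  the column player's payoff to R: p·0 + (1−p)·5 = -5p + 5
  the column player's payoff to L: p·(-2) + (1−p)·6 = -8p + 6
  -5p + 5 = -8p + 6  ⇒  3p = 1  ⇒  p = 1/3.
In a mixed equilibrium the row player is indifferent between U and D; this condition fixes q.
  the row player's expected payoff from U: q·(-2) + (1−q)·2 = -4q + 2
  the row player's expected payoff from D: q·1 + (1−q)·(-2) = 3q - 2
  -4q + 2 = 3q - 2  ⇒  -7q = -4  ⇒  q = 4/7.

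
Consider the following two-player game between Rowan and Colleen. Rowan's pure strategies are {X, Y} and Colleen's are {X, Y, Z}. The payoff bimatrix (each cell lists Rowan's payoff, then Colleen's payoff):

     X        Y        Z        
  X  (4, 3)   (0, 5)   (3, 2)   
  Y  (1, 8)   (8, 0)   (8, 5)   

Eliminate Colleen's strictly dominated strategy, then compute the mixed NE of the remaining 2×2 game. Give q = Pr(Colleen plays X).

Colleen's strategy Z is strictly dominated by X: 3 > 2 and 8 > 5. Eliminate Z.
In a mixed equilibrium Rowan is indifferent between X and Y; this condition fixes q.
  Rowan's payoff from X: q·4 + (1−q)·0 = 4q
  Rowan's payoff from Y: q·1 + (1−q)·8 = -7q + 8
  4q = -7q + 8  ⇒  11q = 8  ⇒  q = 8/11.

q = 8/11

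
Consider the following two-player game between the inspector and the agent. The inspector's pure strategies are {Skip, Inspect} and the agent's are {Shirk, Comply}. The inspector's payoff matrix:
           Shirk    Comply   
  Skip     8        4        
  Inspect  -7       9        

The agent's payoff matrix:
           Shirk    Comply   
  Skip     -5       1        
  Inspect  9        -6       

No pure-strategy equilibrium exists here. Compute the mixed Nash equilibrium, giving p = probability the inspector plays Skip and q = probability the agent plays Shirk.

p = 5/7, q = 1/4

The agent's indifference between Shirk and Comply determines the inspector's mixing probability p:
  the agent's payoff to Shirk: p·(-5) + (1−p)·9 = -14p + 9
  the agent's payoff to Comply: p·1 + (1−p)·(-6) = 7p - 6
  -14p + 9 = 7p - 6  ⇒  -21p = -15  ⇒  p = 5/7.
Set the inspector's expected payoff from Skip equal to that from Inspect:
  the inspector's expected payoff from Skip: q·8 + (1−q)·4 = 4q + 4
  the inspector's expected payoff from Inspect: q·(-7) + (1−q)·9 = -16q + 9
  4q + 4 = -16q + 9  ⇒  20q = 5  ⇒  q = 1/4.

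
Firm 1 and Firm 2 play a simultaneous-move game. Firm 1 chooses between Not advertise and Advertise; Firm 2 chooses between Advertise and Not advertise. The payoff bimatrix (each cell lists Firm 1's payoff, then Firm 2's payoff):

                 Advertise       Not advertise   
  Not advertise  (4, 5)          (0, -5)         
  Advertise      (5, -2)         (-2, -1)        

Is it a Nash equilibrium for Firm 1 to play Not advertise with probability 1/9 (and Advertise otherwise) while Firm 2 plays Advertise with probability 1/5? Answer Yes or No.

Given Firm 1's mix p = 1/9, Firm 2's payoff from Advertise is -11/9 but from Not advertise is -13/9. Firm 2 strictly prefers Advertise, so Firm 2 would not mix.
So the proposed profile is not a Nash equilibrium.

No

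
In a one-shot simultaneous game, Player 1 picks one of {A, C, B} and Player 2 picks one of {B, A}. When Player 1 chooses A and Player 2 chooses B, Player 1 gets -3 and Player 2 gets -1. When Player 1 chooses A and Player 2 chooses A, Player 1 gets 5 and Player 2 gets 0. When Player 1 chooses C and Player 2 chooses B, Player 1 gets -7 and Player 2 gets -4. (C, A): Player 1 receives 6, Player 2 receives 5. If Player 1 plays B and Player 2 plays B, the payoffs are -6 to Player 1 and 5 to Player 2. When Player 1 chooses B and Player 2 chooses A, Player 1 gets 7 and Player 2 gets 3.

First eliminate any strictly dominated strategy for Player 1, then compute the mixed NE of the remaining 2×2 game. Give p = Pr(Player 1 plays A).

Player 1's strategy C is strictly dominated by B: -6 > -7 and 7 > 6. Eliminate C.
In a mixed equilibrium Player 2 is indifferent between B and A; this condition fixes p.
  Player 2's expected payoff from B: p·(-1) + (1−p)·5 = -6p + 5
  Player 2's expected payoff from A: p·0 + (1−p)·3 = -3p + 3
  -6p + 5 = -3p + 3  ⇒  -3p = -2  ⇒  p = 2/3.

p = 2/3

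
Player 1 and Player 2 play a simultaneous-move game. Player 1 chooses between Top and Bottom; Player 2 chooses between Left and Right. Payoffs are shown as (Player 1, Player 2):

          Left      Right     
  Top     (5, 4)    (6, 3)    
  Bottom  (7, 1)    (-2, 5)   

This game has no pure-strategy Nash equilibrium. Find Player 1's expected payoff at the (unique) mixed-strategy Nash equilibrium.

26/5

Player 2's mix must leave Player 1 indifferent between Top and Bottom.
  Player 1's payoff to Top: q·5 + (1−q)·6 = -q + 6
  Player 1's payoff to Bottom: q·7 + (1−q)·(-2) = 9q - 2
  -q + 6 = 9q - 2  ⇒  -10q = -8  ⇒  q = 4/5.
At equilibrium Player 1 is indifferent across rows, so Player 1's payoff equals the payoff from Top: (4/5)·5 + (1/5)·6 = 26/5.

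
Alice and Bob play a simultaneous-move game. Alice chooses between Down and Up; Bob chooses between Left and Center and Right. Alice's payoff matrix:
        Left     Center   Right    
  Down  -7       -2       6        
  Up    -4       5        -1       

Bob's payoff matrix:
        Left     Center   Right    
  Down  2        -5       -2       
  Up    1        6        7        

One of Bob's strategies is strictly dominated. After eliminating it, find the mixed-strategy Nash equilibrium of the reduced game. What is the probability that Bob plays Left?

Bob's strategy Center is strictly dominated by Right: -2 > -5 and 7 > 6. Eliminate Center.
In a mixed equilibrium Alice is indifferent between Down and Up; this condition fixes q.
  Alice's payoff from Down: q·(-7) + (1−q)·6 = -13q + 6
  Alice's payoff from Up: q·(-4) + (1−q)·(-1) = -3q - 1
  -13q + 6 = -3q - 1  ⇒  -10q = -7  ⇒  q = 7/10.

q = 7/10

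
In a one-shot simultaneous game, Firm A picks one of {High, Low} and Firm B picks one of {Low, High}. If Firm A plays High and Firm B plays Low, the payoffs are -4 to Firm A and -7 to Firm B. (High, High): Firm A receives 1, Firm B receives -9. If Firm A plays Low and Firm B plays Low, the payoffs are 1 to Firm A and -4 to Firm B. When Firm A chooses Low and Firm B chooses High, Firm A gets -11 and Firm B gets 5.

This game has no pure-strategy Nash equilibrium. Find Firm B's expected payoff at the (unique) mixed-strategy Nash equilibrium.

Firm B's indifference between Low and High determines Firm A's mixing probability p:
  Firm B's expected payoff from Low: p·(-7) + (1−p)·(-4) = -3p - 4
  Firm B's expected payoff from High: p·(-9) + (1−p)·5 = -14p + 5
  -3p - 4 = -14p + 5  ⇒  11p = 9  ⇒  p = 9/11.
At equilibrium Firm B is indifferent across columns, so Firm B's payoff equals the payoff from Low: (9/11)·(-7) + (2/11)·(-4) = -71/11.

-71/11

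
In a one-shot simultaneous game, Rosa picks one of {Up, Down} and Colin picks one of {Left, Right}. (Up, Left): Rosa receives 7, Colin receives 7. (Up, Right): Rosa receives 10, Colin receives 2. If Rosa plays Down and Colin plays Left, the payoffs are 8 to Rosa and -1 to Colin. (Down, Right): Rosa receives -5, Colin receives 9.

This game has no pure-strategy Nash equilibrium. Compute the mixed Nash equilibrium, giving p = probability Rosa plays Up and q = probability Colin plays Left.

p = 2/3, q = 15/16

For Colin to be willing to mix, Colin must be indifferent between Left and Right, which pins down Rosa's mix.
  Colin's expected payoff from Left: p·7 + (1−p)·(-1) = 8p - 1
  Colin's expected payoff from Right: p·2 + (1−p)·9 = -7p + 9
  8p - 1 = -7p + 9  ⇒  15p = 10  ⇒  p = 2/3.
For Rosa to be willing to mix, Rosa must be indifferent between Up and Down, which pins down Colin's mix.
  Rosa's expected payoff from Up: q·7 + (1−q)·10 = -3q + 10
  Rosa's expected payoff from Down: q·8 + (1−q)·(-5) = 13q - 5
  -3q + 10 = 13q - 5  ⇒  -16q = -15  ⇒  q = 15/16.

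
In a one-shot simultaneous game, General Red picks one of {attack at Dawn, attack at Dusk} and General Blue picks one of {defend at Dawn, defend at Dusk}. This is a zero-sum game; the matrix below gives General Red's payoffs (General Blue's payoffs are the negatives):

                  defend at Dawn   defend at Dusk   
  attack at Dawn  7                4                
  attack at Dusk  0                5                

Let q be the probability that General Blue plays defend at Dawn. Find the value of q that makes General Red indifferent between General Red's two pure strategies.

q = 1/8

In a mixed equilibrium General Red is indifferent between attack at Dawn and attack at Dusk; this condition fixes q.
  General Red's payoff from attack at Dawn: q·7 + (1−q)·4 = 3q + 4
  General Red's payoff from attack at Dusk: q·0 + (1−q)·5 = -5q + 5
  3q + 4 = -5q + 5  ⇒  8q = 1  ⇒  q = 1/8.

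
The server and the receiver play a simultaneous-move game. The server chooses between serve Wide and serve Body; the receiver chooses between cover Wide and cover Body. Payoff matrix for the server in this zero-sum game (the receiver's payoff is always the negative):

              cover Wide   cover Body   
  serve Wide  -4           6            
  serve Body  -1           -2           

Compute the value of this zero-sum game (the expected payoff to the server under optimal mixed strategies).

Set the server's expected payoff from serve Wide equal to that from serve Body:
  the server's expected payoff from serve Wide: q·(-4) + (1−q)·6 = -10q + 6
  the server's expected payoff from serve Body: q·(-1) + (1−q)·(-2) = q - 2
  -10q + 6 = q - 2  ⇒  -11q = -8  ⇒  q = 8/11.
The value is the server's expected payoff against this mix (using serve Wide): (8/11)·(-4) + (3/11)·6 = -14/11.

v = -14/11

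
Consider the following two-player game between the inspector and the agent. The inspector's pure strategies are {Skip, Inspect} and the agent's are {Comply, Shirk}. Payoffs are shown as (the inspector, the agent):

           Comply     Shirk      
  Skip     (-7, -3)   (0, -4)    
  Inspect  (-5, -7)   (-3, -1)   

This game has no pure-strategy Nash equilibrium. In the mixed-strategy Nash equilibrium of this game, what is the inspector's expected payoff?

The inspector's indifference between Skip and Inspect determines the agent's mixing probability q:
  the inspector's payoff to Skip: q·(-7) + (1−q)·0 = -7q
  the inspector's payoff to Inspect: q·(-5) + (1−q)·(-3) = -2q - 3
  -7q = -2q - 3  ⇒  -5q = -3  ⇒  q = 3/5.
At equilibrium the inspector is indifferent across rows, so the inspector's payoff equals the payoff from Skip: (3/5)·(-7) + (2/5)·0 = -21/5.

-21/5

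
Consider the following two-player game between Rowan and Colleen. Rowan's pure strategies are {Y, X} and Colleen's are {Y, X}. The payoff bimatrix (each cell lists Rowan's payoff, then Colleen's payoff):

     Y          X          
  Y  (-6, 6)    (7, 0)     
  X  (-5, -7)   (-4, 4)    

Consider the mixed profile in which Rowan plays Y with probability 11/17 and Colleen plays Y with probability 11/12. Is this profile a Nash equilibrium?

Yes

Check Colleen's indifference given Rowan's mix p = 11/17:
  payoff from Y = 24/17; payoff from X = 24/17 — equal.
Check Rowan's indifference given Colleen's mix q = 11/12:
  payoff from Y = -59/12; payoff from X = -59/12 — equal.
Both players are indifferent, so neither can profitably deviate.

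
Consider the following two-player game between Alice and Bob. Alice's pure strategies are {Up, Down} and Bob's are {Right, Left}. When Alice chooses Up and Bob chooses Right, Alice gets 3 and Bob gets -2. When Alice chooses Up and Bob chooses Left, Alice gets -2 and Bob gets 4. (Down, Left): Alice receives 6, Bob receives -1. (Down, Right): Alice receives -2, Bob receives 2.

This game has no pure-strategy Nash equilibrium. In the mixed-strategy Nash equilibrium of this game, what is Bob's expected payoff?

2/3

Set Bob's expected payoff from Right equal to that from Left:
  Bob's expected payoff from Right: p·(-2) + (1−p)·2 = -4p + 2
  Bob's expected payoff from Left: p·4 + (1−p)·(-1) = 5p - 1
  -4p + 2 = 5p - 1  ⇒  -9p = -3  ⇒  p = 1/3.
At equilibrium Bob is indifferent across columns, so Bob's payoff equals the payoff from Right: (1/3)·(-2) + (2/3)·2 = 2/3.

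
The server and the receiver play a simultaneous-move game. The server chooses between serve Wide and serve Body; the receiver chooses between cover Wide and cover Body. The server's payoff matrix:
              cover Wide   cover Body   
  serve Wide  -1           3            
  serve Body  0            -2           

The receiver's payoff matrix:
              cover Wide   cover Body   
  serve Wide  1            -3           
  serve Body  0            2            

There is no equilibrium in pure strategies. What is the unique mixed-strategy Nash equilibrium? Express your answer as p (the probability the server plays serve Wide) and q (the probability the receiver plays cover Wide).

p = 1/3, q = 5/6

The receiver's indifference between cover Wide and cover Body determines the server's mixing probability p:
  the receiver's payoff from cover Wide: p·1 + (1−p)·0 = p
  the receiver's payoff from cover Body: p·(-3) + (1−p)·2 = -5p + 2
  p = -5p + 2  ⇒  6p = 2  ⇒  p = 1/3.
In a mixed equilibrium the server is indifferent between serve Wide and serve Body; this condition fixes q.
  the server's expected payoff from serve Wide: q·(-1) + (1−q)·3 = -4q + 3
  the server's expected payoff from serve Body: q·0 + (1−q)·(-2) = 2q - 2
  -4q + 3 = 2q - 2  ⇒  -6q = -5  ⇒  q = 5/6.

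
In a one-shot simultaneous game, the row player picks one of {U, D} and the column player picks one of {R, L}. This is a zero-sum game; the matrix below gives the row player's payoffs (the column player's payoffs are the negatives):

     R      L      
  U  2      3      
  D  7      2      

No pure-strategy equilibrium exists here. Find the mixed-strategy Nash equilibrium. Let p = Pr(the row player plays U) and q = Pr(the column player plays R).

p = 5/6, q = 1/6

Set the column player's expected payoff from R equal to that from L:
  the column player's expected payoff from R: p·(-2) + (1−p)·(-7) = 5p - 7
  the column player's expected payoff from L: p·(-3) + (1−p)·(-2) = -p - 2
  5p - 7 = -p - 2  ⇒  6p = 5  ⇒  p = 5/6.
The row player's indifference between U and D determines the column player's mixing probability q:
  the row player's payoff to U: q·2 + (1−q)·3 = -q + 3
  the row player's payoff to D: q·7 + (1−q)·2 = 5q + 2
  -q + 3 = 5q + 2  ⇒  -6q = -1  ⇒  q = 1/6.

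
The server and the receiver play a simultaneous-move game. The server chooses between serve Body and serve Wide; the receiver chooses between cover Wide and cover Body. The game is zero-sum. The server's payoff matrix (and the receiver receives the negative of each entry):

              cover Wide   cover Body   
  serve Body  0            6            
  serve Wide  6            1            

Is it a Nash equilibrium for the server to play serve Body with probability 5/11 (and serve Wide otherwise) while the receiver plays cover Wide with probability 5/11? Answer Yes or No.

Yes

Check the receiver's indifference given the server's mix p = 5/11:
  payoff from cover Wide = -36/11; payoff from cover Body = -36/11 — equal.
Check the server's indifference given the receiver's mix q = 5/11:
  payoff from serve Body = 36/11; payoff from serve Wide = 36/11 — equal.
Both players are indifferent, so neither can profitably deviate.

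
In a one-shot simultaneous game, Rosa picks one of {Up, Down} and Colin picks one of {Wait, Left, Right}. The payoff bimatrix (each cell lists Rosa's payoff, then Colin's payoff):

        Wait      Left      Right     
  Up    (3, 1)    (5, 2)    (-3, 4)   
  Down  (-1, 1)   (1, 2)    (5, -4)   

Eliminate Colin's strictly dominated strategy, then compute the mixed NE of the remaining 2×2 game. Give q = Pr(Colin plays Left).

q = 2/3

Colin's strategy Wait is strictly dominated by Left: 2 > 1 and 2 > 1. Eliminate Wait.
In a mixed equilibrium Rosa is indifferent between Up and Down; this condition fixes q.
  Rosa's payoff to Up: q·5 + (1−q)·(-3) = 8q - 3
  Rosa's payoff to Down: q·1 + (1−q)·5 = -4q + 5
  8q - 3 = -4q + 5  ⇒  12q = 8  ⇒  q = 2/3.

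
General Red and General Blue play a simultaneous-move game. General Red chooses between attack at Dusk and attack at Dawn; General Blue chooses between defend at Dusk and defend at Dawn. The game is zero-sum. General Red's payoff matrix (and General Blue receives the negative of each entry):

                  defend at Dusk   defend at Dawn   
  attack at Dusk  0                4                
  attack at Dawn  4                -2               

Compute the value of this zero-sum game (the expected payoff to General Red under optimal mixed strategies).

v = 8/5

In a mixed equilibrium General Red is indifferent between attack at Dusk and attack at Dawn; this condition fixes q.
  General Red's payoff from attack at Dusk: q·0 + (1−q)·4 = -4q + 4
  General Red's payoff from attack at Dawn: q·4 + (1−q)·(-2) = 6q - 2
  -4q + 4 = 6q - 2  ⇒  -10q = -6  ⇒  q = 3/5.
The value is General Red's expected payoff against this mix (using attack at Dusk): (3/5)·0 + (2/5)·4 = 8/5.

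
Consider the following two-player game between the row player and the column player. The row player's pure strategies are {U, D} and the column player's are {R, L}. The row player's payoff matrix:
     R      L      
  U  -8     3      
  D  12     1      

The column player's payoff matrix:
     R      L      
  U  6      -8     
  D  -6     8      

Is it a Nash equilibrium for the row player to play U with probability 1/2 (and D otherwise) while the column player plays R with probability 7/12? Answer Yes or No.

No

Given the column player's mix q = 7/12, the row player's payoff from U is -41/12 but from D is 89/12. The row player strictly prefers D, so the row player would not mix.
So the proposed profile is not a Nash equilibrium.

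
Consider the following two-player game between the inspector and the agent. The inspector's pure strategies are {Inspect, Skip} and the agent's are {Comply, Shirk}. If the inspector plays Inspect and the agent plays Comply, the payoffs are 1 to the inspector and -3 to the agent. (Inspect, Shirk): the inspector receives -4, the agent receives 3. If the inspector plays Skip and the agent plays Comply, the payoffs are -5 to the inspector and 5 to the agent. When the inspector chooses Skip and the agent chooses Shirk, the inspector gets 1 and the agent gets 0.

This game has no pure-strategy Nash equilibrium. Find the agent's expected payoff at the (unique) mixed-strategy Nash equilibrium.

In a mixed equilibrium the agent is indifferent between Comply and Shirk; this condition fixes p.
  the agent's payoff to Comply: p·(-3) + (1−p)·5 = -8p + 5
  the agent's payoff to Shirk: p·3 + (1−p)·0 = 3p
  -8p + 5 = 3p  ⇒  -11p = -5  ⇒  p = 5/11.
At equilibrium the agent is indifferent across columns, so the agent's payoff equals the payoff from Comply: (5/11)·(-3) + (6/11)·5 = 15/11.

15/11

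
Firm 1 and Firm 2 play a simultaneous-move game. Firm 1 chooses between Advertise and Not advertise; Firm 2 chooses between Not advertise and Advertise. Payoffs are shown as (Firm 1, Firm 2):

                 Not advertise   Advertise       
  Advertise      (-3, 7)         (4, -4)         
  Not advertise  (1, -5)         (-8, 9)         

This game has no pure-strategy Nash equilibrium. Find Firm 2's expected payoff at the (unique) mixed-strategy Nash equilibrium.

43/25

For Firm 2 to be willing to mix, Firm 2 must be indifferent between Not advertise and Advertise, which pins down Firm 1's mix.
  Firm 2's payoff to Not advertise: p·7 + (1−p)·(-5) = 12p - 5
  Firm 2's payoff to Advertise: p·(-4) + (1−p)·9 = -13p + 9
  12p - 5 = -13p + 9  ⇒  25p = 14  ⇒  p = 14/25.
At equilibrium Firm 2 is indifferent across columns, so Firm 2's payoff equals the payoff from Not advertise: (14/25)·7 + (11/25)·(-5) = 43/25.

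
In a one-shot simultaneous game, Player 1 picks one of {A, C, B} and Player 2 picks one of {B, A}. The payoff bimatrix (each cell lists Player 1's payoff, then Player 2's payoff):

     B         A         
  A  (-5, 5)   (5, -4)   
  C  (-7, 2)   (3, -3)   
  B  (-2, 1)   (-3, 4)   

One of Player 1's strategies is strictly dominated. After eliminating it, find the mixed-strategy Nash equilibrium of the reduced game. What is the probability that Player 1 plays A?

p = 1/4

Player 1's strategy C is strictly dominated by A: -5 > -7 and 5 > 3. Eliminate C.
Player 2's indifference between B and A determines Player 1's mixing probability p:
  Player 2's expected payoff from B: p·5 + (1−p)·1 = 4p + 1
  Player 2's expected payoff from A: p·(-4) + (1−p)·4 = -8p + 4
  4p + 1 = -8p + 4  ⇒  12p = 3  ⇒  p = 1/4.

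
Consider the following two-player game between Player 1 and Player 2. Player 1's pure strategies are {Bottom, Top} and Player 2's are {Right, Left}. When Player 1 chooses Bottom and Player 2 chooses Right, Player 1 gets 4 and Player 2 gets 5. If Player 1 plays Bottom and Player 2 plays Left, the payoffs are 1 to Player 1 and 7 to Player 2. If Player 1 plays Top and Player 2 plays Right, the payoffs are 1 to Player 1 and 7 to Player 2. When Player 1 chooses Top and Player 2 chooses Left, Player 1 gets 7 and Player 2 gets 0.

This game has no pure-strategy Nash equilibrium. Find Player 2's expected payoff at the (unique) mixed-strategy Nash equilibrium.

49/9

Player 2's indifference between Right and Left determines Player 1's mixing probability p:
  Player 2's payoff to Right: p·5 + (1−p)·7 = -2p + 7
  Player 2's payoff to Left: p·7 + (1−p)·0 = 7p
  -2p + 7 = 7p  ⇒  -9p = -7  ⇒  p = 7/9.
At equilibrium Player 2 is indifferent across columns, so Player 2's payoff equals the payoff from Right: (7/9)·5 + (2/9)·7 = 49/9.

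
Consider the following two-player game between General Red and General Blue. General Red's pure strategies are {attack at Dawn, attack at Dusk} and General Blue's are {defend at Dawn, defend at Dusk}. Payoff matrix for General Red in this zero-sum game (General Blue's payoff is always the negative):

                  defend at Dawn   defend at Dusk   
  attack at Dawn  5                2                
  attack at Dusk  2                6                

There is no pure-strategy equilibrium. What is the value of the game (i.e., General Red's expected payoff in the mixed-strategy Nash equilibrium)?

For General Red to be willing to mix, General Red must be indifferent between attack at Dawn and attack at Dusk, which pins down General Blue's mix.
  General Red's payoff from attack at Dawn: q·5 + (1−q)·2 = 3q + 2
  General Red's payoff from attack at Dusk: q·2 + (1−q)·6 = -4q + 6
  3q + 2 = -4q + 6  ⇒  7q = 4  ⇒  q = 4/7.
The value is General Red's expected payoff against this mix (using attack at Dawn): (4/7)·5 + (3/7)·2 = 26/7.

v = 26/7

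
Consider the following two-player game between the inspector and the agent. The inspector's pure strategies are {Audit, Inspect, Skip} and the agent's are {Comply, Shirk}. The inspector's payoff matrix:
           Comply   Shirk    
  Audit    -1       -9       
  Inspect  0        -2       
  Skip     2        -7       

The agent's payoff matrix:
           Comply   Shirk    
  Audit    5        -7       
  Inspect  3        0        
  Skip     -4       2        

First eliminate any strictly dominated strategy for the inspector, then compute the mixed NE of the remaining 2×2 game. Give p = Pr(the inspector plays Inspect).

The inspector's strategy Audit is strictly dominated by Skip: 2 > -1 and -7 > -9. Eliminate Audit.
In a mixed equilibrium the agent is indifferent between Comply and Shirk; this condition fixes p.
  the agent's payoff from Comply: p·3 + (1−p)·(-4) = 7p - 4
  the agent's payoff from Shirk: p·0 + (1−p)·2 = -2p + 2
  7p - 4 = -2p + 2  ⇒  9p = 6  ⇒  p = 2/3.

p = 2/3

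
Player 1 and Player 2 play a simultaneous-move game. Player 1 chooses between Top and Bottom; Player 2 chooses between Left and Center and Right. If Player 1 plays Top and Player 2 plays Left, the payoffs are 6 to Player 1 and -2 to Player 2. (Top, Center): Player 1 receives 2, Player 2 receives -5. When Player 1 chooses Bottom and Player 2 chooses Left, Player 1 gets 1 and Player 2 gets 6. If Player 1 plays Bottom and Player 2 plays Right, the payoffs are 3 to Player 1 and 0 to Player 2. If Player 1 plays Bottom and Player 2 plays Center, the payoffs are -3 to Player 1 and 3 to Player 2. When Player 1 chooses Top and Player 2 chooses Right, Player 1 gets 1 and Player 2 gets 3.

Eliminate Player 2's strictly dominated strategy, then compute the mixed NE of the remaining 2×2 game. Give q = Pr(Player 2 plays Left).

Player 2's strategy Center is strictly dominated by Left: -2 > -5 and 6 > 3. Eliminate Center.
Player 1's indifference between Top and Bottom determines Player 2's mixing probability q:
  Player 1's expected payoff from Top: q·6 + (1−q)·1 = 5q + 1
  Player 1's expected payoff from Bottom: q·1 + (1−q)·3 = -2q + 3
  5q + 1 = -2q + 3  ⇒  7q = 2  ⇒  q = 2/7.

q = 2/7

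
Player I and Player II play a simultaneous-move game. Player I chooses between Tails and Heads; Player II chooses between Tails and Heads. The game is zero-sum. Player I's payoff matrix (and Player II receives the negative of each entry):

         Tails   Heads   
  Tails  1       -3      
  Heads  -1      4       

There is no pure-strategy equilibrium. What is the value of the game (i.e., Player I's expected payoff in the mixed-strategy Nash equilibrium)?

v = 1/9

In a mixed equilibrium Player I is indifferent between Tails and Heads; this condition fixes q.
  Player I's payoff to Tails: q·1 + (1−q)·(-3) = 4q - 3
  Player I's payoff to Heads: q·(-1) + (1−q)·4 = -5q + 4
  4q - 3 = -5q + 4  ⇒  9q = 7  ⇒  q = 7/9.
The value is Player I's expected payoff against this mix (using Tails): (7/9)·1 + (2/9)·(-3) = 1/9.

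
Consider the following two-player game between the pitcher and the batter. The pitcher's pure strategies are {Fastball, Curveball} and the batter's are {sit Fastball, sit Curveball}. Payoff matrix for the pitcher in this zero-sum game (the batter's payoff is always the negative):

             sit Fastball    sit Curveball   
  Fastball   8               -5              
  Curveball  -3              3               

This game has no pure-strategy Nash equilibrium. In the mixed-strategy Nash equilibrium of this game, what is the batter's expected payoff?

Set the batter's expected payoff from sit Fastball equal to that from sit Curveball:
  the batter's payoff from sit Fastball: p·(-8) + (1−p)·3 = -11p + 3
  the batter's payoff from sit Curveball: p·5 + (1−p)·(-3) = 8p - 3
  -11p + 3 = 8p - 3  ⇒  -19p = -6  ⇒  p = 6/19.
At equilibrium the batter is indifferent across columns, so the batter's payoff equals the payoff from sit Fastball: (6/19)·(-8) + (13/19)·3 = -9/19.

-9/19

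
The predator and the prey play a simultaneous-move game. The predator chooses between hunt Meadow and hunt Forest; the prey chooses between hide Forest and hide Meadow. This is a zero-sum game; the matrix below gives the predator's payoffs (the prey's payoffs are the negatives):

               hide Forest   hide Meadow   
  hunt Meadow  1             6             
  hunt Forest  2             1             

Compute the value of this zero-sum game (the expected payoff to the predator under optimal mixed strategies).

v = 11/6

Set the predator's expected payoff from hunt Meadow equal to that from hunt Forest:
  the predator's payoff from hunt Meadow: q·1 + (1−q)·6 = -5q + 6
  the predator's payoff from hunt Forest: q·2 + (1−q)·1 = q + 1
  -5q + 6 = q + 1  ⇒  -6q = -5  ⇒  q = 5/6.
The value is the predator's expected payoff against this mix (using hunt Meadow): (5/6)·1 + (1/6)·6 = 11/6.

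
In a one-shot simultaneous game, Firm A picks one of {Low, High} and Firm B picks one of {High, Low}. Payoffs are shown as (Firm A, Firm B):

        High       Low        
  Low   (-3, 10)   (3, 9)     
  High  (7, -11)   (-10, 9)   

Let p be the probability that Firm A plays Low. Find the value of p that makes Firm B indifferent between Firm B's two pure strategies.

p = 20/21

Firm A's mix must leave Firm B indifferent between High and Low.
  Firm B's expected payoff from High: p·10 + (1−p)·(-11) = 21p - 11
  Firm B's expected payoff from Low: p·9 + (1−p)·9 = 9
  21p - 11 = 9  ⇒  21p = 20  ⇒  p = 20/21.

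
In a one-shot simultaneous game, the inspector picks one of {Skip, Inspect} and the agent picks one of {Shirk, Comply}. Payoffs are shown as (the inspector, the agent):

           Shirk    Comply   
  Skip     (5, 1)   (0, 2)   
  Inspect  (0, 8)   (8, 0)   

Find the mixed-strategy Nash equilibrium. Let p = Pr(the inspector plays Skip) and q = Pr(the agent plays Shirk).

The agent's indifference between Shirk and Comply determines the inspector's mixing probability p:
  the agent's payoff to Shirk: p·1 + (1−p)·8 = -7p + 8
  the agent's payoff to Comply: p·2 + (1−p)·0 = 2p
  -7p + 8 = 2p  ⇒  -9p = -8  ⇒  p = 8/9.
The inspector's indifference between Skip and Inspect determines the agent's mixing probability q:
  the inspector's expected payoff from Skip: q·5 + (1−q)·0 = 5q
  the inspector's expected payoff from Inspect: q·0 + (1−q)·8 = -8q + 8
  5q = -8q + 8  ⇒  13q = 8  ⇒  q = 8/13.

p = 8/9, q = 8/13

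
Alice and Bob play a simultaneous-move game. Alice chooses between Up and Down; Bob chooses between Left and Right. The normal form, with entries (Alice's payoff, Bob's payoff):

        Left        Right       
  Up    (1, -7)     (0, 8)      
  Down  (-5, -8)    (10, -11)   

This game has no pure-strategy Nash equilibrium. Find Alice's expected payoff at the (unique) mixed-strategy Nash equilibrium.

In a mixed equilibrium Alice is indifferent between Up and Down; this condition fixes q.
  Alice's expected payoff from Up: q·1 + (1−q)·0 = q
  Alice's expected payoff from Down: q·(-5) + (1−q)·10 = -15q + 10
  q = -15q + 10  ⇒  16q = 10  ⇒  q = 5/8.
At equilibrium Alice is indifferent across rows, so Alice's payoff equals the payoff from Up: (5/8)·1 + (3/8)·0 = 5/8.

5/8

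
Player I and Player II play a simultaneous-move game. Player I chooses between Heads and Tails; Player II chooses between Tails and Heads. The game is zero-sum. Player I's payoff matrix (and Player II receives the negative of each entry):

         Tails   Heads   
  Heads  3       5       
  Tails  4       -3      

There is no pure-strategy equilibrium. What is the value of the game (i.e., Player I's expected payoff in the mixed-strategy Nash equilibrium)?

v = 29/9

In a mixed equilibrium Player I is indifferent between Heads and Tails; this condition fixes q.
  Player I's payoff from Heads: q·3 + (1−q)·5 = -2q + 5
  Player I's payoff from Tails: q·4 + (1−q)·(-3) = 7q - 3
  -2q + 5 = 7q - 3  ⇒  -9q = -8  ⇒  q = 8/9.
The value is Player I's expected payoff against this mix (using Heads): (8/9)·3 + (1/9)·5 = 29/9.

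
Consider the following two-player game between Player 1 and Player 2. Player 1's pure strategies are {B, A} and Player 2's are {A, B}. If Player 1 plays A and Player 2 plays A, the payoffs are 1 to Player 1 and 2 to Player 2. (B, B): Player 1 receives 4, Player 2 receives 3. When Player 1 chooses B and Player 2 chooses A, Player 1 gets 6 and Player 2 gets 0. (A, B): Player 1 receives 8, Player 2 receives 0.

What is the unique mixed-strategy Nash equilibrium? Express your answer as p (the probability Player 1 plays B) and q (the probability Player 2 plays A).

p = 2/5, q = 4/9

Player 1's mix must leave Player 2 indifferent between A and B.
  Player 2's expected payoff from A: p·0 + (1−p)·2 = -2p + 2
  Player 2's expected payoff from B: p·3 + (1−p)·0 = 3p
  -2p + 2 = 3p  ⇒  -5p = -2  ⇒  p = 2/5.
For Player 1 to be willing to mix, Player 1 must be indifferent between B and A, which pins down Player 2's mix.
  Player 1's expected payoff from B: q·6 + (1−q)·4 = 2q + 4
  Player 1's expected payoff from A: q·1 + (1−q)·8 = -7q + 8
  2q + 4 = -7q + 8  ⇒  9q = 4  ⇒  q = 4/9.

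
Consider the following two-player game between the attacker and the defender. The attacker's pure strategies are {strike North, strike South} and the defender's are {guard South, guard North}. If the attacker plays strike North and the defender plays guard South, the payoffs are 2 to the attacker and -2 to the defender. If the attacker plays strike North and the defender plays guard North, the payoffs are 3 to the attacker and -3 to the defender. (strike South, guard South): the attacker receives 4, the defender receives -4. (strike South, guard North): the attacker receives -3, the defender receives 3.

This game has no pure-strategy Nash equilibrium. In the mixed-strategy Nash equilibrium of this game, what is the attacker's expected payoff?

Set the attacker's expected payoff from strike North equal to that from strike South:
  the attacker's payoff from strike North: q·2 + (1−q)·3 = -q + 3
  the attacker's payoff from strike South: q·4 + (1−q)·(-3) = 7q - 3
  -q + 3 = 7q - 3  ⇒  -8q = -6  ⇒  q = 3/4.
At equilibrium the attacker is indifferent across rows, so the attacker's payoff equals the payoff from strike North: (3/4)·2 + (1/4)·3 = 9/4.

9/4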